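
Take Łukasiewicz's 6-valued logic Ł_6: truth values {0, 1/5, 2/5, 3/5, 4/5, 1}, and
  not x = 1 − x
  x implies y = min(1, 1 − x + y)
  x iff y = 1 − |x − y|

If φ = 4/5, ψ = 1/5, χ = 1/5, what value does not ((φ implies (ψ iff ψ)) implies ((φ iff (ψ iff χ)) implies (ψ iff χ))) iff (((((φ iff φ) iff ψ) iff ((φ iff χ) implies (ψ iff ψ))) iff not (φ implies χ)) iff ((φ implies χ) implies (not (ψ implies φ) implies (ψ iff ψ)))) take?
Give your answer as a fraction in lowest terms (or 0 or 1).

2/5

ψ iff ψ = 1/5 iff 1/5 = 1
φ implies (ψ iff ψ) = 4/5 implies 1 = 1
ψ iff χ = 1/5 iff 1/5 = 1
φ iff (ψ iff χ) = 4/5 iff 1 = 4/5
ψ iff χ = 1/5 iff 1/5 = 1
(φ iff (ψ iff χ)) implies (ψ iff χ) = 4/5 implies 1 = 1
(φ implies (ψ iff ψ)) implies ((φ iff (ψ iff χ)) implies (ψ iff χ)) = 1 implies 1 = 1
not ((φ implies (ψ iff ψ)) implies ((φ iff (ψ iff χ)) implies (ψ iff χ))) = not 1 = 0
φ iff φ = 4/5 iff 4/5 = 1
(φ iff φ) iff ψ = 1 iff 1/5 = 1/5
φ iff χ = 4/5 iff 1/5 = 2/5
ψ iff ψ = 1/5 iff 1/5 = 1
(φ iff χ) implies (ψ iff ψ) = 2/5 implies 1 = 1
((φ iff φ) iff ψ) iff ((φ iff χ) implies (ψ iff ψ)) = 1/5 iff 1 = 1/5
φ implies χ = 4/5 implies 1/5 = 2/5
not (φ implies χ) = not 2/5 = 3/5
(((φ iff φ) iff ψ) iff ((φ iff χ) implies (ψ iff ψ))) iff not (φ implies χ) = 1/5 iff 3/5 = 3/5
φ implies χ = 4/5 implies 1/5 = 2/5
ψ implies φ = 1/5 implies 4/5 = 1
not (ψ implies φ) = not 1 = 0
ψ iff ψ = 1/5 iff 1/5 = 1
not (ψ implies φ) implies (ψ iff ψ) = 0 implies 1 = 1
(φ implies χ) implies (not (ψ implies φ) implies (ψ iff ψ)) = 2/5 implies 1 = 1
((((φ iff φ) iff ψ) iff ((φ iff χ) implies (ψ iff ψ))) iff not (φ implies χ)) iff ((φ implies χ) implies (not (ψ implies φ) implies (ψ iff ψ))) = 3/5 iff 1 = 3/5
not ((φ implies (ψ iff ψ)) implies ((φ iff (ψ iff χ)) implies (ψ iff χ))) iff (((((φ iff φ) iff ψ) iff ((φ iff χ) implies (ψ iff ψ))) iff not (φ implies χ)) iff ((φ implies χ) implies (not (ψ implies φ) implies (ψ iff ψ)))) = 0 iff 3/5 = 2/5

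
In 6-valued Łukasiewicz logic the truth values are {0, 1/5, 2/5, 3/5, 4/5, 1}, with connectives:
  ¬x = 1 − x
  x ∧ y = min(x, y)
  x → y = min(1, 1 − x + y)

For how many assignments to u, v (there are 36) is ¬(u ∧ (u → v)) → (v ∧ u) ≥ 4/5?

17

value 1: 11 assignments (counts)
value 4/5: 6 assignments (counts)
value 3/5: 2 assignments
value 2/5: 8 assignments
value 1/5: 2 assignments
value 0: 7 assignments
So 17 of the 36 assignments meet the threshold.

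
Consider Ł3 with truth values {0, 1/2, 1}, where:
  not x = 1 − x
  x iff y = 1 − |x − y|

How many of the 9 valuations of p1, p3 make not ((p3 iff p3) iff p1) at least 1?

3

p1 = 0, p3 = 0 ↦ 1  ≥
p1 = 0, p3 = 1/2 ↦ 1  ≥
p1 = 0, p3 = 1 ↦ 1  ≥
p1 = 1/2, p3 = 0 ↦ 1/2  <
p1 = 1/2, p3 = 1/2 ↦ 1/2  <
p1 = 1/2, p3 = 1 ↦ 1/2  <
p1 = 1, p3 = 0 ↦ 0  <
p1 = 1, p3 = 1/2 ↦ 0  <
p1 = 1, p3 = 1 ↦ 0  <
So 3 of the 9 assignments meet the threshold.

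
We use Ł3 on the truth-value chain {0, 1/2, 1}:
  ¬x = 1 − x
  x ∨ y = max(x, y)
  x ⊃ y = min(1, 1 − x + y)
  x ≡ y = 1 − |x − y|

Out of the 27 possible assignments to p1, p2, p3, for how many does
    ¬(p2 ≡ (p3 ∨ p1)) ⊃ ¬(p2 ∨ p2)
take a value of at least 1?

23

value 1: 23 assignments (counts)
value 1/2: 3 assignments
value 0: 1 assignment
So 23 of the 27 assignments meet the threshold.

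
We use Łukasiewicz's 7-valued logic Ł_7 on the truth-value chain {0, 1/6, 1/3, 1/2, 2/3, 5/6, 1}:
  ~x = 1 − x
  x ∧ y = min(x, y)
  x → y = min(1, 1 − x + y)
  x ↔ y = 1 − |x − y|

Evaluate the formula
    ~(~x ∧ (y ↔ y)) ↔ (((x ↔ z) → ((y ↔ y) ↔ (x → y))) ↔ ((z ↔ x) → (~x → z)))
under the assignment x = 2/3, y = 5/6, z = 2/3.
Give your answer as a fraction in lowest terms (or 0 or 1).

2/3

~x = ~2/3 = 1/3
y ↔ y = 5/6 ↔ 5/6 = 1
~x ∧ (y ↔ y) = 1/3 ∧ 1 = 1/3
~(~x ∧ (y ↔ y)) = ~1/3 = 2/3
x ↔ z = 2/3 ↔ 2/3 = 1
y ↔ y = 5/6 ↔ 5/6 = 1
x → y = 2/3 → 5/6 = 1
(y ↔ y) ↔ (x → y) = 1 ↔ 1 = 1
(x ↔ z) → ((y ↔ y) ↔ (x → y)) = 1 → 1 = 1
z ↔ x = 2/3 ↔ 2/3 = 1
~x = ~2/3 = 1/3
~x → z = 1/3 → 2/3 = 1
(z ↔ x) → (~x → z) = 1 → 1 = 1
((x ↔ z) → ((y ↔ y) ↔ (x → y))) ↔ ((z ↔ x) → (~x → z)) = 1 ↔ 1 = 1
~(~x ∧ (y ↔ y)) ↔ (((x ↔ z) → ((y ↔ y) ↔ (x → y))) ↔ ((z ↔ x) → (~x → z))) = 2/3 ↔ 1 = 2/3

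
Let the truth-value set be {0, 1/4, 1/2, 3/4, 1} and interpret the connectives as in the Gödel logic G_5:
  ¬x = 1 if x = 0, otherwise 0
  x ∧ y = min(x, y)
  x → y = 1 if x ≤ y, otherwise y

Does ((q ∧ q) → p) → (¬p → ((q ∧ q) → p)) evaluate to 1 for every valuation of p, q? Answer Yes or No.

At p = 1/4, q = 0, for instance:
q ∧ q = 0 ∧ 0 = 0
(q ∧ q) → p = 0 → 1/4 = 1
¬p = ¬1/4 = 0
¬p → ((q ∧ q) → p) = 0 → 1 = 1
((q ∧ q) → p) → (¬p → ((q ∧ q) → p)) = 1 → 1 = 1
and checking the remaining 24 assignments likewise gives ≥ 1 in every case.

Yes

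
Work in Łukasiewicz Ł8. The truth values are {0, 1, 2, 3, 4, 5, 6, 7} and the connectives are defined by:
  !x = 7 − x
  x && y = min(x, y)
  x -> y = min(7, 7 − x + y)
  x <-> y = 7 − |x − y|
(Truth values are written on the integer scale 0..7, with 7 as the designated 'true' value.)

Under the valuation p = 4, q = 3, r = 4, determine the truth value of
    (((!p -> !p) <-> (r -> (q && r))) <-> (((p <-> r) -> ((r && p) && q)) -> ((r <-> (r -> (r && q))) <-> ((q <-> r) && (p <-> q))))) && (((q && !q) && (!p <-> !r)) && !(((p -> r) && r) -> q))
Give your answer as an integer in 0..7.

!p = !4 = 3
!p = !4 = 3
!p -> !p = 3 -> 3 = 7
q && r = 3 && 4 = 3
r -> (q && r) = 4 -> 3 = 6
(!p -> !p) <-> (r -> (q && r)) = 7 <-> 6 = 6
p <-> r = 4 <-> 4 = 7
r && p = 4 && 4 = 4
(r && p) && q = 4 && 3 = 3
(p <-> r) -> ((r && p) && q) = 7 -> 3 = 3
r && q = 4 && 3 = 3
r -> (r && q) = 4 -> 3 = 6
r <-> (r -> (r && q)) = 4 <-> 6 = 5
q <-> r = 3 <-> 4 = 6
p <-> q = 4 <-> 3 = 6
(q <-> r) && (p <-> q) = 6 && 6 = 6
(r <-> (r -> (r && q))) <-> ((q <-> r) && (p <-> q)) = 5 <-> 6 = 6
((p <-> r) -> ((r && p) && q)) -> ((r <-> (r -> (r && q))) <-> ((q <-> r) && (p <-> q))) = 3 -> 6 = 7
((!p -> !p) <-> (r -> (q && r))) <-> (((p <-> r) -> ((r && p) && q)) -> ((r <-> (r -> (r && q))) <-> ((q <-> r) && (p <-> q)))) = 6 <-> 7 = 6
!q = !3 = 4
q && !q = 3 && 4 = 3
!p = !4 = 3
!r = !4 = 3
!p <-> !r = 3 <-> 3 = 7
(q && !q) && (!p <-> !r) = 3 && 7 = 3
p -> r = 4 -> 4 = 7
(p -> r) && r = 7 && 4 = 4
((p -> r) && r) -> q = 4 -> 3 = 6
!(((p -> r) && r) -> q) = !6 = 1
((q && !q) && (!p <-> !r)) && !(((p -> r) && r) -> q) = 3 && 1 = 1
(((!p -> !p) <-> (r -> (q && r))) <-> (((p <-> r) -> ((r && p) && q)) -> ((r <-> (r -> (r && q))) <-> ((q <-> r) && (p <-> q))))) && (((q && !q) && (!p <-> !r)) && !(((p -> r) && r) -> q)) = 6 && 1 = 1

1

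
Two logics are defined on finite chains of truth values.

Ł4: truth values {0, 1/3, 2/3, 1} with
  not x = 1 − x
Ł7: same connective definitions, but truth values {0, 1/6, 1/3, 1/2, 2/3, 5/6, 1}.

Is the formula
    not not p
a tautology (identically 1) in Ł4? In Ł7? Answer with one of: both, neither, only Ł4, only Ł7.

In Ł4: at p = 0 the value is 0 — not a tautology.
In Ł7: at p = 0 the value is 0 — not a tautology.

neither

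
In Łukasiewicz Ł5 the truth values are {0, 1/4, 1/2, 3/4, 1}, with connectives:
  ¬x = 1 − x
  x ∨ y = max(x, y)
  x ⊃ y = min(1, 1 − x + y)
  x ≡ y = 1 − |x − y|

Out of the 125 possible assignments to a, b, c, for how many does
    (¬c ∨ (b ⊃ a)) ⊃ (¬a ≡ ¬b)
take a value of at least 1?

value 1: 55 assignments (counts)
value 3/4: 30 assignments
value 1/2: 21 assignments
value 1/4: 13 assignments
value 0: 6 assignments
So 55 of the 125 assignments meet the threshold.

55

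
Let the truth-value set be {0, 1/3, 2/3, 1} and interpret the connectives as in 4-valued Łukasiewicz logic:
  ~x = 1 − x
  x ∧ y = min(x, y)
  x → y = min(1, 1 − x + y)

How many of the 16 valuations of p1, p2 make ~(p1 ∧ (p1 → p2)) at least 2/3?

11

p1 = 0, p2 = 0 ↦ 1  ≥
p1 = 0, p2 = 1/3 ↦ 1  ≥
p1 = 0, p2 = 2/3 ↦ 1  ≥
p1 = 0, p2 = 1 ↦ 1  ≥
p1 = 1/3, p2 = 0 ↦ 2/3  ≥
p1 = 1/3, p2 = 1/3 ↦ 2/3  ≥
p1 = 1/3, p2 = 2/3 ↦ 2/3  ≥
p1 = 1/3, p2 = 1 ↦ 2/3  ≥
p1 = 2/3, p2 = 0 ↦ 2/3  ≥
p1 = 2/3, p2 = 1/3 ↦ 1/3  <
p1 = 2/3, p2 = 2/3 ↦ 1/3  <
p1 = 2/3, p2 = 1 ↦ 1/3  <
p1 = 1, p2 = 0 ↦ 1  ≥
p1 = 1, p2 = 1/3 ↦ 2/3  ≥
p1 = 1, p2 = 2/3 ↦ 1/3  <
p1 = 1, p2 = 1 ↦ 0  <
So 11 of the 16 assignments meet the threshold.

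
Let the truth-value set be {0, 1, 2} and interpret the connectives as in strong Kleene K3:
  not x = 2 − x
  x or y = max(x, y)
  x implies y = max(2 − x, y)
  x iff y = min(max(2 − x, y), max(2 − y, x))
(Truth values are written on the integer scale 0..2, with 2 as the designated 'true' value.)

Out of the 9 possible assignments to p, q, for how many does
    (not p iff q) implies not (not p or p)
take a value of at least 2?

2

p = 0, q = 0 ↦ 2  ≥
p = 0, q = 1 ↦ 1  <
p = 0, q = 2 ↦ 0  <
p = 1, q = 0 ↦ 1  <
p = 1, q = 1 ↦ 1  <
p = 1, q = 2 ↦ 1  <
p = 2, q = 0 ↦ 0  <
p = 2, q = 1 ↦ 1  <
p = 2, q = 2 ↦ 2  ≥
So 2 of the 9 assignments meet the threshold.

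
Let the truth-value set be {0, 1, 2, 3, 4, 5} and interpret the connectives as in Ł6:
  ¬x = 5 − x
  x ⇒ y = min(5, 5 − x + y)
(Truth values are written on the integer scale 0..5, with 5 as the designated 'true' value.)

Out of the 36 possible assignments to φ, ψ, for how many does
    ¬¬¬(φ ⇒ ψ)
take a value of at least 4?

value 5: 1 assignment (counts)
value 4: 2 assignments (counts)
value 3: 3 assignments
value 2: 4 assignments
value 1: 5 assignments
value 0: 21 assignments
So 3 of the 36 assignments meet the threshold.

3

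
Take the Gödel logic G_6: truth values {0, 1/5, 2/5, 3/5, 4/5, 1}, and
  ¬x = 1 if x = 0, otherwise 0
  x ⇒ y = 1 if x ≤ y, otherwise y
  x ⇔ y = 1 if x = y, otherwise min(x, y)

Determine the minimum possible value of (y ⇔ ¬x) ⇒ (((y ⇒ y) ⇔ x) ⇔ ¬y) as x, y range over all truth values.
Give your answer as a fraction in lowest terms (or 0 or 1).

Take x = 1/5, y = 0:
¬x = ¬1/5 = 0
y ⇔ ¬x = 0 ⇔ 0 = 1
y ⇒ y = 0 ⇒ 0 = 1
(y ⇒ y) ⇔ x = 1 ⇔ 1/5 = 1/5
¬y = ¬0 = 1
((y ⇒ y) ⇔ x) ⇔ ¬y = 1/5 ⇔ 1 = 1/5
(y ⇔ ¬x) ⇒ (((y ⇒ y) ⇔ x) ⇔ ¬y) = 1 ⇒ 1/5 = 1/5
No assignment yields a value below 1/5, so this is the minimum.

1/5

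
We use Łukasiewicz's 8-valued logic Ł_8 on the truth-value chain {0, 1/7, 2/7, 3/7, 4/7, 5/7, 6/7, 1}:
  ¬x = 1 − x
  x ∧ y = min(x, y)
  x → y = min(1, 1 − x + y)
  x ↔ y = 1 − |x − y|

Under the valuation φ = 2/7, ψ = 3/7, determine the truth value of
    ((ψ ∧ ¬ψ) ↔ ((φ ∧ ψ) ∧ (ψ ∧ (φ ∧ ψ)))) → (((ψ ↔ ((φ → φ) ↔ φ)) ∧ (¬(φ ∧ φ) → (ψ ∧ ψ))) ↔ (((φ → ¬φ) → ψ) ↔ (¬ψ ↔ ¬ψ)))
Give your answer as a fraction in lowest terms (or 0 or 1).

6/7

¬ψ = ¬3/7 = 4/7
ψ ∧ ¬ψ = 3/7 ∧ 4/7 = 3/7
φ ∧ ψ = 2/7 ∧ 3/7 = 2/7
φ ∧ ψ = 2/7 ∧ 3/7 = 2/7
ψ ∧ (φ ∧ ψ) = 3/7 ∧ 2/7 = 2/7
(φ ∧ ψ) ∧ (ψ ∧ (φ ∧ ψ)) = 2/7 ∧ 2/7 = 2/7
(ψ ∧ ¬ψ) ↔ ((φ ∧ ψ) ∧ (ψ ∧ (φ ∧ ψ))) = 3/7 ↔ 2/7 = 6/7
φ → φ = 2/7 → 2/7 = 1
(φ → φ) ↔ φ = 1 ↔ 2/7 = 2/7
ψ ↔ ((φ → φ) ↔ φ) = 3/7 ↔ 2/7 = 6/7
φ ∧ φ = 2/7 ∧ 2/7 = 2/7
¬(φ ∧ φ) = ¬2/7 = 5/7
ψ ∧ ψ = 3/7 ∧ 3/7 = 3/7
¬(φ ∧ φ) → (ψ ∧ ψ) = 5/7 → 3/7 = 5/7
(ψ ↔ ((φ → φ) ↔ φ)) ∧ (¬(φ ∧ φ) → (ψ ∧ ψ)) = 6/7 ∧ 5/7 = 5/7
¬φ = ¬2/7 = 5/7
φ → ¬φ = 2/7 → 5/7 = 1
(φ → ¬φ) → ψ = 1 → 3/7 = 3/7
¬ψ = ¬3/7 = 4/7
¬ψ = ¬3/7 = 4/7
¬ψ ↔ ¬ψ = 4/7 ↔ 4/7 = 1
((φ → ¬φ) → ψ) ↔ (¬ψ ↔ ¬ψ) = 3/7 ↔ 1 = 3/7
((ψ ↔ ((φ → φ) ↔ φ)) ∧ (¬(φ ∧ φ) → (ψ ∧ ψ))) ↔ (((φ → ¬φ) → ψ) ↔ (¬ψ ↔ ¬ψ)) = 5/7 ↔ 3/7 = 5/7
((ψ ∧ ¬ψ) ↔ ((φ ∧ ψ) ∧ (ψ ∧ (φ ∧ ψ)))) → (((ψ ↔ ((φ → φ) ↔ φ)) ∧ (¬(φ ∧ φ) → (ψ ∧ ψ))) ↔ (((φ → ¬φ) → ψ) ↔ (¬ψ ↔ ¬ψ))) = 6/7 → 5/7 = 6/7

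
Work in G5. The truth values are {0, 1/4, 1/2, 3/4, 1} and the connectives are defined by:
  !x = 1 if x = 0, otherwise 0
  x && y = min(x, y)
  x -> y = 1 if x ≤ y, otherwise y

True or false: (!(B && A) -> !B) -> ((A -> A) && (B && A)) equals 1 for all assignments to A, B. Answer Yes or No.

Counterexample: take A = 0, B = 0.
B && A = 0 && 0 = 0
!(B && A) = !0 = 1
!B = !0 = 1
!(B && A) -> !B = 1 -> 1 = 1
A -> A = 0 -> 0 = 1
B && A = 0 && 0 = 0
(A -> A) && (B && A) = 1 && 0 = 0
(!(B && A) -> !B) -> ((A -> A) && (B && A)) = 1 -> 0 = 0
This gives 0 ≠ 1.

No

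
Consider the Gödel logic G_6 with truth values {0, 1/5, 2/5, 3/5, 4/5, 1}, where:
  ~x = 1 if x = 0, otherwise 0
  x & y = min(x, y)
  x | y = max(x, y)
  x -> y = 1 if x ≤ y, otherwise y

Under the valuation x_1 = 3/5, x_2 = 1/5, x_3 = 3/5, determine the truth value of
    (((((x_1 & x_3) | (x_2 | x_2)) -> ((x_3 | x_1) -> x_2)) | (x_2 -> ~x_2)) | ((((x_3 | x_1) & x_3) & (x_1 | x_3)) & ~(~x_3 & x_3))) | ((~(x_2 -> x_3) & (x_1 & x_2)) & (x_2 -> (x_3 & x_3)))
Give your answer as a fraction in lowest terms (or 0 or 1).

x_1 & x_3 = 3/5 & 3/5 = 3/5
x_2 | x_2 = 1/5 | 1/5 = 1/5
(x_1 & x_3) | (x_2 | x_2) = 3/5 | 1/5 = 3/5
x_3 | x_1 = 3/5 | 3/5 = 3/5
(x_3 | x_1) -> x_2 = 3/5 -> 1/5 = 1/5
((x_1 & x_3) | (x_2 | x_2)) -> ((x_3 | x_1) -> x_2) = 3/5 -> 1/5 = 1/5
~x_2 = ~1/5 = 0
x_2 -> ~x_2 = 1/5 -> 0 = 0
(((x_1 & x_3) | (x_2 | x_2)) -> ((x_3 | x_1) -> x_2)) | (x_2 -> ~x_2) = 1/5 | 0 = 1/5
x_3 | x_1 = 3/5 | 3/5 = 3/5
(x_3 | x_1) & x_3 = 3/5 & 3/5 = 3/5
x_1 | x_3 = 3/5 | 3/5 = 3/5
((x_3 | x_1) & x_3) & (x_1 | x_3) = 3/5 & 3/5 = 3/5
~x_3 = ~3/5 = 0
~x_3 & x_3 = 0 & 3/5 = 0
~(~x_3 & x_3) = ~0 = 1
(((x_3 | x_1) & x_3) & (x_1 | x_3)) & ~(~x_3 & x_3) = 3/5 & 1 = 3/5
((((x_1 & x_3) | (x_2 | x_2)) -> ((x_3 | x_1) -> x_2)) | (x_2 -> ~x_2)) | ((((x_3 | x_1) & x_3) & (x_1 | x_3)) & ~(~x_3 & x_3)) = 1/5 | 3/5 = 3/5
x_2 -> x_3 = 1/5 -> 3/5 = 1
~(x_2 -> x_3) = ~1 = 0
x_1 & x_2 = 3/5 & 1/5 = 1/5
~(x_2 -> x_3) & (x_1 & x_2) = 0 & 1/5 = 0
x_3 & x_3 = 3/5 & 3/5 = 3/5
x_2 -> (x_3 & x_3) = 1/5 -> 3/5 = 1
(~(x_2 -> x_3) & (x_1 & x_2)) & (x_2 -> (x_3 & x_3)) = 0 & 1 = 0
(((((x_1 & x_3) | (x_2 | x_2)) -> ((x_3 | x_1) -> x_2)) | (x_2 -> ~x_2)) | ((((x_3 | x_1) & x_3) & (x_1 | x_3)) & ~(~x_3 & x_3))) | ((~(x_2 -> x_3) & (x_1 & x_2)) & (x_2 -> (x_3 & x_3))) = 3/5 | 0 = 3/5

3/5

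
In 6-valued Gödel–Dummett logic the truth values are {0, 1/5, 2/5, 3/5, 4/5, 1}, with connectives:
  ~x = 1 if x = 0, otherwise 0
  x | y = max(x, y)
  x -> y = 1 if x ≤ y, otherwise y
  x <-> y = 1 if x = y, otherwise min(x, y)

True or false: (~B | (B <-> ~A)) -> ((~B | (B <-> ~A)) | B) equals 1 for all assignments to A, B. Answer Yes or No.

At A = 3/5, B = 3/5, for instance:
~B = ~3/5 = 0
~A = ~3/5 = 0
B <-> ~A = 3/5 <-> 0 = 0
~B | (B <-> ~A) = 0 | 0 = 0
(~B | (B <-> ~A)) | B = 0 | 3/5 = 3/5
(~B | (B <-> ~A)) -> ((~B | (B <-> ~A)) | B) = 0 -> 3/5 = 1
and checking the remaining 35 assignments likewise gives ≥ 1 in every case.

Yes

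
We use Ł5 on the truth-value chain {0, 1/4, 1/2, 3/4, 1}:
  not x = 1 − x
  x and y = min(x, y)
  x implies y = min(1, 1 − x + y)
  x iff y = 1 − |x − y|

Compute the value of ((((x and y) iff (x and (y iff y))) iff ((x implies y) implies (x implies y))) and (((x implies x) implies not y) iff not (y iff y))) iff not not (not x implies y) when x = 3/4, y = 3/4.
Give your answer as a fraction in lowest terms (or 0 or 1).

x and y = 3/4 and 3/4 = 3/4
y iff y = 3/4 iff 3/4 = 1
x and (y iff y) = 3/4 and 1 = 3/4
(x and y) iff (x and (y iff y)) = 3/4 iff 3/4 = 1
x implies y = 3/4 implies 3/4 = 1
x implies y = 3/4 implies 3/4 = 1
(x implies y) implies (x implies y) = 1 implies 1 = 1
((x and y) iff (x and (y iff y))) iff ((x implies y) implies (x implies y)) = 1 iff 1 = 1
x implies x = 3/4 implies 3/4 = 1
not y = not 3/4 = 1/4
(x implies x) implies not y = 1 implies 1/4 = 1/4
y iff y = 3/4 iff 3/4 = 1
not (y iff y) = not 1 = 0
((x implies x) implies not y) iff not (y iff y) = 1/4 iff 0 = 3/4
(((x and y) iff (x and (y iff y))) iff ((x implies y) implies (x implies y))) and (((x implies x) implies not y) iff not (y iff y)) = 1 and 3/4 = 3/4
not x = not 3/4 = 1/4
not x implies y = 1/4 implies 3/4 = 1
not (not x implies y) = not 1 = 0
not not (not x implies y) = not 0 = 1
((((x and y) iff (x and (y iff y))) iff ((x implies y) implies (x implies y))) and (((x implies x) implies not y) iff not (y iff y))) iff not not (not x implies y) = 3/4 iff 1 = 3/4

3/4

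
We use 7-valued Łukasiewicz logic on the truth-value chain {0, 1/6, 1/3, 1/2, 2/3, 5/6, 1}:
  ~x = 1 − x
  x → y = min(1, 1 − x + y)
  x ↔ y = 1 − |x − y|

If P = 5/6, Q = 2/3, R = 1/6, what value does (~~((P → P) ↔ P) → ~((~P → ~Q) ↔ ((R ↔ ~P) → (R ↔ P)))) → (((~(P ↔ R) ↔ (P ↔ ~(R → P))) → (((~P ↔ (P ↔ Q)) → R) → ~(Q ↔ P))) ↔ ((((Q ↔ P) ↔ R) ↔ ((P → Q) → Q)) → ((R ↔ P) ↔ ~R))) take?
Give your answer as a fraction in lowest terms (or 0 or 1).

1

P → P = 5/6 → 5/6 = 1
(P → P) ↔ P = 1 ↔ 5/6 = 5/6
~((P → P) ↔ P) = ~5/6 = 1/6
~~((P → P) ↔ P) = ~1/6 = 5/6
~P = ~5/6 = 1/6
~Q = ~2/3 = 1/3
~P → ~Q = 1/6 → 1/3 = 1
~P = ~5/6 = 1/6
R ↔ ~P = 1/6 ↔ 1/6 = 1
R ↔ P = 1/6 ↔ 5/6 = 1/3
(R ↔ ~P) → (R ↔ P) = 1 → 1/3 = 1/3
(~P → ~Q) ↔ ((R ↔ ~P) → (R ↔ P)) = 1 ↔ 1/3 = 1/3
~((~P → ~Q) ↔ ((R ↔ ~P) → (R ↔ P))) = ~1/3 = 2/3
~~((P → P) ↔ P) → ~((~P → ~Q) ↔ ((R ↔ ~P) → (R ↔ P))) = 5/6 → 2/3 = 5/6
P ↔ R = 5/6 ↔ 1/6 = 1/3
~(P ↔ R) = ~1/3 = 2/3
R → P = 1/6 → 5/6 = 1
~(R → P) = ~1 = 0
P ↔ ~(R → P) = 5/6 ↔ 0 = 1/6
~(P ↔ R) ↔ (P ↔ ~(R → P)) = 2/3 ↔ 1/6 = 1/2
~P = ~5/6 = 1/6
P ↔ Q = 5/6 ↔ 2/3 = 5/6
~P ↔ (P ↔ Q) = 1/6 ↔ 5/6 = 1/3
(~P ↔ (P ↔ Q)) → R = 1/3 → 1/6 = 5/6
Q ↔ P = 2/3 ↔ 5/6 = 5/6
~(Q ↔ P) = ~5/6 = 1/6
((~P ↔ (P ↔ Q)) → R) → ~(Q ↔ P) = 5/6 → 1/6 = 1/3
(~(P ↔ R) ↔ (P ↔ ~(R → P))) → (((~P ↔ (P ↔ Q)) → R) → ~(Q ↔ P)) = 1/2 → 1/3 = 5/6
Q ↔ P = 2/3 ↔ 5/6 = 5/6
(Q ↔ P) ↔ R = 5/6 ↔ 1/6 = 1/3
P → Q = 5/6 → 2/3 = 5/6
(P → Q) → Q = 5/6 → 2/3 = 5/6
((Q ↔ P) ↔ R) ↔ ((P → Q) → Q) = 1/3 ↔ 5/6 = 1/2
R ↔ P = 1/6 ↔ 5/6 = 1/3
~R = ~1/6 = 5/6
(R ↔ P) ↔ ~R = 1/3 ↔ 5/6 = 1/2
(((Q ↔ P) ↔ R) ↔ ((P → Q) → Q)) → ((R ↔ P) ↔ ~R) = 1/2 → 1/2 = 1
((~(P ↔ R) ↔ (P ↔ ~(R → P))) → (((~P ↔ (P ↔ Q)) → R) → ~(Q ↔ P))) ↔ ((((Q ↔ P) ↔ R) ↔ ((P → Q) → Q)) → ((R ↔ P) ↔ ~R)) = 5/6 ↔ 1 = 5/6
(~~((P → P) ↔ P) → ~((~P → ~Q) ↔ ((R ↔ ~P) → (R ↔ P)))) → (((~(P ↔ R) ↔ (P ↔ ~(R → P))) → (((~P ↔ (P ↔ Q)) → R) → ~(Q ↔ P))) ↔ ((((Q ↔ P) ↔ R) ↔ ((P → Q) → Q)) → ((R ↔ P) ↔ ~R))) = 5/6 → 5/6 = 1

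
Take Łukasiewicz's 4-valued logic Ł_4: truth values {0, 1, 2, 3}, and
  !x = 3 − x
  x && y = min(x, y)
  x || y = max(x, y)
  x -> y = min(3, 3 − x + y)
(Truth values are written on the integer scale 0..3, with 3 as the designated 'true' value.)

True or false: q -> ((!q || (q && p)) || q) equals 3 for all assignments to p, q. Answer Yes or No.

Yes

p = 0, q = 0 ↦ 3
p = 0, q = 1 ↦ 3
p = 0, q = 2 ↦ 3
p = 0, q = 3 ↦ 3
p = 1, q = 0 ↦ 3
p = 1, q = 1 ↦ 3
p = 1, q = 2 ↦ 3
p = 1, q = 3 ↦ 3
p = 2, q = 0 ↦ 3
p = 2, q = 1 ↦ 3
p = 2, q = 2 ↦ 3
p = 2, q = 3 ↦ 3
p = 3, q = 0 ↦ 3
p = 3, q = 1 ↦ 3
p = 3, q = 2 ↦ 3
p = 3, q = 3 ↦ 3
Every assignment gives a value ≥ 3.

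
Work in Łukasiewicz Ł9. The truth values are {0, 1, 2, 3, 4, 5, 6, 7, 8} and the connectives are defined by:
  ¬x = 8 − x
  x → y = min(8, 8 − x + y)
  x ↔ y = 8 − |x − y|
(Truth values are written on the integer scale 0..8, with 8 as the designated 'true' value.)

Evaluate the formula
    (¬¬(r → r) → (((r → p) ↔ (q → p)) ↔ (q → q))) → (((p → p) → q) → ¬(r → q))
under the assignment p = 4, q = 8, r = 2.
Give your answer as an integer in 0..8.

r → r = 2 → 2 = 8
¬(r → r) = ¬8 = 0
¬¬(r → r) = ¬0 = 8
r → p = 2 → 4 = 8
q → p = 8 → 4 = 4
(r → p) ↔ (q → p) = 8 ↔ 4 = 4
q → q = 8 → 8 = 8
((r → p) ↔ (q → p)) ↔ (q → q) = 4 ↔ 8 = 4
¬¬(r → r) → (((r → p) ↔ (q → p)) ↔ (q → q)) = 8 → 4 = 4
p → p = 4 → 4 = 8
(p → p) → q = 8 → 8 = 8
r → q = 2 → 8 = 8
¬(r → q) = ¬8 = 0
((p → p) → q) → ¬(r → q) = 8 → 0 = 0
(¬¬(r → r) → (((r → p) ↔ (q → p)) ↔ (q → q))) → (((p → p) → q) → ¬(r → q)) = 4 → 0 = 4

4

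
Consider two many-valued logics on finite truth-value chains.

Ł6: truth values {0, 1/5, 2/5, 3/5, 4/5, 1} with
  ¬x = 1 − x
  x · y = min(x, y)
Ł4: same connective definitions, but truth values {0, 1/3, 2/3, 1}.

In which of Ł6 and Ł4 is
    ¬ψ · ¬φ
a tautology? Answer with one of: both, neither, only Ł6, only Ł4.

neither

In Ł6: at φ = 0, ψ = 1/5 the value is 4/5 — not a tautology.
In Ł4: at φ = 0, ψ = 1/3 the value is 2/3 — not a tautology.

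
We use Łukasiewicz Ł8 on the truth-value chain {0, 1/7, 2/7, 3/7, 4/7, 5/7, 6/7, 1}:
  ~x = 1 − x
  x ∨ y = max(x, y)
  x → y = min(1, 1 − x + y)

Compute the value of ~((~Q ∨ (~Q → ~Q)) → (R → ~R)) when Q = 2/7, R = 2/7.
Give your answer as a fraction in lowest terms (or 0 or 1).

0

~Q = ~2/7 = 5/7
~Q = ~2/7 = 5/7
~Q = ~2/7 = 5/7
~Q → ~Q = 5/7 → 5/7 = 1
~Q ∨ (~Q → ~Q) = 5/7 ∨ 1 = 1
~R = ~2/7 = 5/7
R → ~R = 2/7 → 5/7 = 1
(~Q ∨ (~Q → ~Q)) → (R → ~R) = 1 → 1 = 1
~((~Q ∨ (~Q → ~Q)) → (R → ~R)) = ~1 = 0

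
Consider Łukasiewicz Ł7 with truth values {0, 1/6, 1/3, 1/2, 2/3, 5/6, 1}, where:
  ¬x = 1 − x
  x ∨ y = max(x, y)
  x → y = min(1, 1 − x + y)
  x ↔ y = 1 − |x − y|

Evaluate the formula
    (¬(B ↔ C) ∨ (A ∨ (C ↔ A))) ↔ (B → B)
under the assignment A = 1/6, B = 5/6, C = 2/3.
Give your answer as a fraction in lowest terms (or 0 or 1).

1/2

B ↔ C = 5/6 ↔ 2/3 = 5/6
¬(B ↔ C) = ¬5/6 = 1/6
C ↔ A = 2/3 ↔ 1/6 = 1/2
A ∨ (C ↔ A) = 1/6 ∨ 1/2 = 1/2
¬(B ↔ C) ∨ (A ∨ (C ↔ A)) = 1/6 ∨ 1/2 = 1/2
B → B = 5/6 → 5/6 = 1
(¬(B ↔ C) ∨ (A ∨ (C ↔ A))) ↔ (B → B) = 1/2 ↔ 1 = 1/2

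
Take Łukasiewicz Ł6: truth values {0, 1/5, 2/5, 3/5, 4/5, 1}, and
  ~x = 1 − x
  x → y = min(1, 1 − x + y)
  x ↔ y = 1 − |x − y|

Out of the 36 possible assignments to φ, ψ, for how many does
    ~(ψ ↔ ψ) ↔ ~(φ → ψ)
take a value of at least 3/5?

value 1: 21 assignments (counts)
value 4/5: 5 assignments (counts)
value 3/5: 4 assignments (counts)
value 2/5: 3 assignments
value 1/5: 2 assignments
value 0: 1 assignment
So 30 of the 36 assignments meet the threshold.

30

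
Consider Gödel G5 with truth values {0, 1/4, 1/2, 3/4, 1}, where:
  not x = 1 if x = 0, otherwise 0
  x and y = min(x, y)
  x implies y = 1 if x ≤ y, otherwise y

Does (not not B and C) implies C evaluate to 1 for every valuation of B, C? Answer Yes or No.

Yes

At B = 1/2, C = 1/4, for instance:
not B = not 1/2 = 0
not not B = not 0 = 1
not not B and C = 1 and 1/4 = 1/4
(not not B and C) implies C = 1/4 implies 1/4 = 1
and checking the remaining 24 assignments likewise gives ≥ 1 in every case.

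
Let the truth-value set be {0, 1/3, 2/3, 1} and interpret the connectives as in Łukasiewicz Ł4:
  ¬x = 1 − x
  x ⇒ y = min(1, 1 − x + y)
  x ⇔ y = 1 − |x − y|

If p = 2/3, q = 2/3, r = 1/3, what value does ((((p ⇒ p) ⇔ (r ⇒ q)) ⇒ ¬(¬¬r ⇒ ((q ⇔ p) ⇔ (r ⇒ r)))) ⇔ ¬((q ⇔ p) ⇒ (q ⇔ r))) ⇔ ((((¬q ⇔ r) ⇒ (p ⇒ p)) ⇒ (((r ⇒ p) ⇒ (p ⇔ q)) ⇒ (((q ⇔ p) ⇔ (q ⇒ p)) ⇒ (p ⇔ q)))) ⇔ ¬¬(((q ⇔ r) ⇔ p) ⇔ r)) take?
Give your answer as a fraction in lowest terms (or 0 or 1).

p ⇒ p = 2/3 ⇒ 2/3 = 1
r ⇒ q = 1/3 ⇒ 2/3 = 1
(p ⇒ p) ⇔ (r ⇒ q) = 1 ⇔ 1 = 1
¬r = ¬1/3 = 2/3
¬¬r = ¬2/3 = 1/3
q ⇔ p = 2/3 ⇔ 2/3 = 1
r ⇒ r = 1/3 ⇒ 1/3 = 1
(q ⇔ p) ⇔ (r ⇒ r) = 1 ⇔ 1 = 1
¬¬r ⇒ ((q ⇔ p) ⇔ (r ⇒ r)) = 1/3 ⇒ 1 = 1
¬(¬¬r ⇒ ((q ⇔ p) ⇔ (r ⇒ r))) = ¬1 = 0
((p ⇒ p) ⇔ (r ⇒ q)) ⇒ ¬(¬¬r ⇒ ((q ⇔ p) ⇔ (r ⇒ r))) = 1 ⇒ 0 = 0
q ⇔ p = 2/3 ⇔ 2/3 = 1
q ⇔ r = 2/3 ⇔ 1/3 = 2/3
(q ⇔ p) ⇒ (q ⇔ r) = 1 ⇒ 2/3 = 2/3
¬((q ⇔ p) ⇒ (q ⇔ r)) = ¬2/3 = 1/3
(((p ⇒ p) ⇔ (r ⇒ q)) ⇒ ¬(¬¬r ⇒ ((q ⇔ p) ⇔ (r ⇒ r)))) ⇔ ¬((q ⇔ p) ⇒ (q ⇔ r)) = 0 ⇔ 1/3 = 2/3
¬q = ¬2/3 = 1/3
¬q ⇔ r = 1/3 ⇔ 1/3 = 1
p ⇒ p = 2/3 ⇒ 2/3 = 1
(¬q ⇔ r) ⇒ (p ⇒ p) = 1 ⇒ 1 = 1
r ⇒ p = 1/3 ⇒ 2/3 = 1
p ⇔ q = 2/3 ⇔ 2/3 = 1
(r ⇒ p) ⇒ (p ⇔ q) = 1 ⇒ 1 = 1
q ⇔ p = 2/3 ⇔ 2/3 = 1
q ⇒ p = 2/3 ⇒ 2/3 = 1
(q ⇔ p) ⇔ (q ⇒ p) = 1 ⇔ 1 = 1
p ⇔ q = 2/3 ⇔ 2/3 = 1
((q ⇔ p) ⇔ (q ⇒ p)) ⇒ (p ⇔ q) = 1 ⇒ 1 = 1
((r ⇒ p) ⇒ (p ⇔ q)) ⇒ (((q ⇔ p) ⇔ (q ⇒ p)) ⇒ (p ⇔ q)) = 1 ⇒ 1 = 1
((¬q ⇔ r) ⇒ (p ⇒ p)) ⇒ (((r ⇒ p) ⇒ (p ⇔ q)) ⇒ (((q ⇔ p) ⇔ (q ⇒ p)) ⇒ (p ⇔ q))) = 1 ⇒ 1 = 1
q ⇔ r = 2/3 ⇔ 1/3 = 2/3
(q ⇔ r) ⇔ p = 2/3 ⇔ 2/3 = 1
((q ⇔ r) ⇔ p) ⇔ r = 1 ⇔ 1/3 = 1/3
¬(((q ⇔ r) ⇔ p) ⇔ r) = ¬1/3 = 2/3
¬¬(((q ⇔ r) ⇔ p) ⇔ r) = ¬2/3 = 1/3
(((¬q ⇔ r) ⇒ (p ⇒ p)) ⇒ (((r ⇒ p) ⇒ (p ⇔ q)) ⇒ (((q ⇔ p) ⇔ (q ⇒ p)) ⇒ (p ⇔ q)))) ⇔ ¬¬(((q ⇔ r) ⇔ p) ⇔ r) = 1 ⇔ 1/3 = 1/3
((((p ⇒ p) ⇔ (r ⇒ q)) ⇒ ¬(¬¬r ⇒ ((q ⇔ p) ⇔ (r ⇒ r)))) ⇔ ¬((q ⇔ p) ⇒ (q ⇔ r))) ⇔ ((((¬q ⇔ r) ⇒ (p ⇒ p)) ⇒ (((r ⇒ p) ⇒ (p ⇔ q)) ⇒ (((q ⇔ p) ⇔ (q ⇒ p)) ⇒ (p ⇔ q)))) ⇔ ¬¬(((q ⇔ r) ⇔ p) ⇔ r)) = 2/3 ⇔ 1/3 = 2/3

2/3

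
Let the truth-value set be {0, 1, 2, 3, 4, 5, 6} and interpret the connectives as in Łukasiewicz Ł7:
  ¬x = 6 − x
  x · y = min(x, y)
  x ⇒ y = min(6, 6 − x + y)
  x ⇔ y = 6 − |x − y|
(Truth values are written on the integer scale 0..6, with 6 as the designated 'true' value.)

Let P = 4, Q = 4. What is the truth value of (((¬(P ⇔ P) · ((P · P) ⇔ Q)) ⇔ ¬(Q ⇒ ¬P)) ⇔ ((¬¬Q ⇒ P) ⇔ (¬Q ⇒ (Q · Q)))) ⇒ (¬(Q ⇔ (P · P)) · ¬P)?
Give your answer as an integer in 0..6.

P ⇔ P = 4 ⇔ 4 = 6
¬(P ⇔ P) = ¬6 = 0
P · P = 4 · 4 = 4
(P · P) ⇔ Q = 4 ⇔ 4 = 6
¬(P ⇔ P) · ((P · P) ⇔ Q) = 0 · 6 = 0
¬P = ¬4 = 2
Q ⇒ ¬P = 4 ⇒ 2 = 4
¬(Q ⇒ ¬P) = ¬4 = 2
(¬(P ⇔ P) · ((P · P) ⇔ Q)) ⇔ ¬(Q ⇒ ¬P) = 0 ⇔ 2 = 4
¬Q = ¬4 = 2
¬¬Q = ¬2 = 4
¬¬Q ⇒ P = 4 ⇒ 4 = 6
¬Q = ¬4 = 2
Q · Q = 4 · 4 = 4
¬Q ⇒ (Q · Q) = 2 ⇒ 4 = 6
(¬¬Q ⇒ P) ⇔ (¬Q ⇒ (Q · Q)) = 6 ⇔ 6 = 6
((¬(P ⇔ P) · ((P · P) ⇔ Q)) ⇔ ¬(Q ⇒ ¬P)) ⇔ ((¬¬Q ⇒ P) ⇔ (¬Q ⇒ (Q · Q))) = 4 ⇔ 6 = 4
P · P = 4 · 4 = 4
Q ⇔ (P · P) = 4 ⇔ 4 = 6
¬(Q ⇔ (P · P)) = ¬6 = 0
¬P = ¬4 = 2
¬(Q ⇔ (P · P)) · ¬P = 0 · 2 = 0
(((¬(P ⇔ P) · ((P · P) ⇔ Q)) ⇔ ¬(Q ⇒ ¬P)) ⇔ ((¬¬Q ⇒ P) ⇔ (¬Q ⇒ (Q · Q)))) ⇒ (¬(Q ⇔ (P · P)) · ¬P) = 4 ⇒ 0 = 2

2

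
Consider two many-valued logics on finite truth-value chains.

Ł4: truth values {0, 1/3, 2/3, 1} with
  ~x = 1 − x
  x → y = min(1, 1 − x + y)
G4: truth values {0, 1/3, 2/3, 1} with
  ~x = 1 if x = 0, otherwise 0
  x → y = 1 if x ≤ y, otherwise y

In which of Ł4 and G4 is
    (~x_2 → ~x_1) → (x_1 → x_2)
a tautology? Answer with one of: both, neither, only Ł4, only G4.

In Ł4: every assignment gives 1 — tautology.
In G4: at x_1 = 2/3, x_2 = 1/3 the value is 1/3 — not a tautology.

only Ł4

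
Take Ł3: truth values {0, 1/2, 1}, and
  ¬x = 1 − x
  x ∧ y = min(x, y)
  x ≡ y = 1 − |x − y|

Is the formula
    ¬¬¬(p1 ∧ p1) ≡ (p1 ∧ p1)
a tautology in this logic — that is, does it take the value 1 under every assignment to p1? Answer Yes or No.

No

Counterexample: take p1 = 0.
p1 ∧ p1 = 0 ∧ 0 = 0
¬(p1 ∧ p1) = ¬0 = 1
¬¬(p1 ∧ p1) = ¬1 = 0
¬¬¬(p1 ∧ p1) = ¬0 = 1
p1 ∧ p1 = 0 ∧ 0 = 0
¬¬¬(p1 ∧ p1) ≡ (p1 ∧ p1) = 1 ≡ 0 = 0
This gives 0 ≠ 1.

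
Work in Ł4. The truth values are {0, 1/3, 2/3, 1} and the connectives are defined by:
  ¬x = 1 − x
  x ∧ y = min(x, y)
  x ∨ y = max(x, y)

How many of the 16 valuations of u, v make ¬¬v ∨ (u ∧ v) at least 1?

4

u = 0, v = 0 ↦ 0  <
u = 0, v = 1/3 ↦ 1/3  <
u = 0, v = 2/3 ↦ 2/3  <
u = 0, v = 1 ↦ 1  ≥
u = 1/3, v = 0 ↦ 0  <
u = 1/3, v = 1/3 ↦ 1/3  <
u = 1/3, v = 2/3 ↦ 2/3  <
u = 1/3, v = 1 ↦ 1  ≥
u = 2/3, v = 0 ↦ 0  <
u = 2/3, v = 1/3 ↦ 1/3  <
u = 2/3, v = 2/3 ↦ 2/3  <
u = 2/3, v = 1 ↦ 1  ≥
u = 1, v = 0 ↦ 0  <
u = 1, v = 1/3 ↦ 1/3  <
u = 1, v = 2/3 ↦ 2/3  <
u = 1, v = 1 ↦ 1  ≥
So 4 of the 16 assignments meet the threshold.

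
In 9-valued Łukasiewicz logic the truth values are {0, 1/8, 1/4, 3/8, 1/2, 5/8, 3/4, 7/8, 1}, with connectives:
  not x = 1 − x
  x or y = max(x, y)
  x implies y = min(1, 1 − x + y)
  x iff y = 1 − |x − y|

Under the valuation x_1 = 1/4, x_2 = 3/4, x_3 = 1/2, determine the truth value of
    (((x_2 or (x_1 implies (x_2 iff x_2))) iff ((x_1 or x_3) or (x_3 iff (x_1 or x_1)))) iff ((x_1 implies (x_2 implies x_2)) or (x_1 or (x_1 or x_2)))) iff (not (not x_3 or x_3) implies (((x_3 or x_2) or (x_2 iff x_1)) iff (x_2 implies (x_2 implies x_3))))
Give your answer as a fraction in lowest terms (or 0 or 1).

3/4

x_2 iff x_2 = 3/4 iff 3/4 = 1
x_1 implies (x_2 iff x_2) = 1/4 implies 1 = 1
x_2 or (x_1 implies (x_2 iff x_2)) = 3/4 or 1 = 1
x_1 or x_3 = 1/4 or 1/2 = 1/2
x_1 or x_1 = 1/4 or 1/4 = 1/4
x_3 iff (x_1 or x_1) = 1/2 iff 1/4 = 3/4
(x_1 or x_3) or (x_3 iff (x_1 or x_1)) = 1/2 or 3/4 = 3/4
(x_2 or (x_1 implies (x_2 iff x_2))) iff ((x_1 or x_3) or (x_3 iff (x_1 or x_1))) = 1 iff 3/4 = 3/4
x_2 implies x_2 = 3/4 implies 3/4 = 1
x_1 implies (x_2 implies x_2) = 1/4 implies 1 = 1
x_1 or x_2 = 1/4 or 3/4 = 3/4
x_1 or (x_1 or x_2) = 1/4 or 3/4 = 3/4
(x_1 implies (x_2 implies x_2)) or (x_1 or (x_1 or x_2)) = 1 or 3/4 = 1
((x_2 or (x_1 implies (x_2 iff x_2))) iff ((x_1 or x_3) or (x_3 iff (x_1 or x_1)))) iff ((x_1 implies (x_2 implies x_2)) or (x_1 or (x_1 or x_2))) = 3/4 iff 1 = 3/4
not x_3 = not 1/2 = 1/2
not x_3 or x_3 = 1/2 or 1/2 = 1/2
not (not x_3 or x_3) = not 1/2 = 1/2
x_3 or x_2 = 1/2 or 3/4 = 3/4
x_2 iff x_1 = 3/4 iff 1/4 = 1/2
(x_3 or x_2) or (x_2 iff x_1) = 3/4 or 1/2 = 3/4
x_2 implies x_3 = 3/4 implies 1/2 = 3/4
x_2 implies (x_2 implies x_3) = 3/4 implies 3/4 = 1
((x_3 or x_2) or (x_2 iff x_1)) iff (x_2 implies (x_2 implies x_3)) = 3/4 iff 1 = 3/4
not (not x_3 or x_3) implies (((x_3 or x_2) or (x_2 iff x_1)) iff (x_2 implies (x_2 implies x_3))) = 1/2 implies 3/4 = 1
(((x_2 or (x_1 implies (x_2 iff x_2))) iff ((x_1 or x_3) or (x_3 iff (x_1 or x_1)))) iff ((x_1 implies (x_2 implies x_2)) or (x_1 or (x_1 or x_2)))) iff (not (not x_3 or x_3) implies (((x_3 or x_2) or (x_2 iff x_1)) iff (x_2 implies (x_2 implies x_3)))) = 3/4 iff 1 = 3/4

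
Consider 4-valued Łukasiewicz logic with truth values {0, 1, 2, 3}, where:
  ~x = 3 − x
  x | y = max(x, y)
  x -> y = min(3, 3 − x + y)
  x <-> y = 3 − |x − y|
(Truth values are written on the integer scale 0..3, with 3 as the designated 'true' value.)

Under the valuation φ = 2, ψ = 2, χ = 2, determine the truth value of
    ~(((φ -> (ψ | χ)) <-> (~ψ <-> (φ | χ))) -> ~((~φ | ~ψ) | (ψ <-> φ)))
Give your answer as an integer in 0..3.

ψ | χ = 2 | 2 = 2
φ -> (ψ | χ) = 2 -> 2 = 3
~ψ = ~2 = 1
φ | χ = 2 | 2 = 2
~ψ <-> (φ | χ) = 1 <-> 2 = 2
(φ -> (ψ | χ)) <-> (~ψ <-> (φ | χ)) = 3 <-> 2 = 2
~φ = ~2 = 1
~ψ = ~2 = 1
~φ | ~ψ = 1 | 1 = 1
ψ <-> φ = 2 <-> 2 = 3
(~φ | ~ψ) | (ψ <-> φ) = 1 | 3 = 3
~((~φ | ~ψ) | (ψ <-> φ)) = ~3 = 0
((φ -> (ψ | χ)) <-> (~ψ <-> (φ | χ))) -> ~((~φ | ~ψ) | (ψ <-> φ)) = 2 -> 0 = 1
~(((φ -> (ψ | χ)) <-> (~ψ <-> (φ | χ))) -> ~((~φ | ~ψ) | (ψ <-> φ))) = ~1 = 2

2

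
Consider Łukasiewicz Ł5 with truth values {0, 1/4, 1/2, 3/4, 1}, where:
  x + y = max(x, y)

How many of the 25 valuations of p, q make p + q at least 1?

9

value 1: 9 assignments (counts)
value 3/4: 7 assignments
value 1/2: 5 assignments
value 1/4: 3 assignments
value 0: 1 assignment
So 9 of the 25 assignments meet the threshold.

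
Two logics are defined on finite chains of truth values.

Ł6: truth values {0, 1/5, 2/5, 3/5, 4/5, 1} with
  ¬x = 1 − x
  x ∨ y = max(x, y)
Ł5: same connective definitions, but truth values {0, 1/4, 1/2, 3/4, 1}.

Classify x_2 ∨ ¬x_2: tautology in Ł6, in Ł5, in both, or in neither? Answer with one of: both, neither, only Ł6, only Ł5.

neither

In Ł6: at x_2 = 1/5 the value is 4/5 — not a tautology.
In Ł5: at x_2 = 1/4 the value is 3/4 — not a tautology.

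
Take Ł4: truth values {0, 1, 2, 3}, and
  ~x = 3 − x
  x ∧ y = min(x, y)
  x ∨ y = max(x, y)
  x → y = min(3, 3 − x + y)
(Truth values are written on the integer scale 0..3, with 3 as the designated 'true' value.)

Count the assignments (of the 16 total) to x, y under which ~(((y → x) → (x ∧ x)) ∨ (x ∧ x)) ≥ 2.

x = 0, y = 0 ↦ 3  ≥
x = 0, y = 1 ↦ 2  ≥
x = 0, y = 2 ↦ 1  <
x = 0, y = 3 ↦ 0  <
x = 1, y = 0 ↦ 2  ≥
x = 1, y = 1 ↦ 2  ≥
x = 1, y = 2 ↦ 1  <
x = 1, y = 3 ↦ 0  <
x = 2, y = 0 ↦ 1  <
x = 2, y = 1 ↦ 1  <
x = 2, y = 2 ↦ 1  <
x = 2, y = 3 ↦ 0  <
x = 3, y = 0 ↦ 0  <
x = 3, y = 1 ↦ 0  <
x = 3, y = 2 ↦ 0  <
x = 3, y = 3 ↦ 0  <
So 4 of the 16 assignments meet the threshold.

4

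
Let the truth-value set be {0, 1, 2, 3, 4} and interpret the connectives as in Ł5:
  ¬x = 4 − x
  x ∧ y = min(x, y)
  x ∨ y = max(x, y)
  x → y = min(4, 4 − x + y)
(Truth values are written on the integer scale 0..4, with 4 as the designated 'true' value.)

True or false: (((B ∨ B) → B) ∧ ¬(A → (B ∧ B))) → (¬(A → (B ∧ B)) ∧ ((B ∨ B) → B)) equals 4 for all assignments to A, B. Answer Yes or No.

Yes

At A = 1, B = 0, for instance:
B ∨ B = 0 ∨ 0 = 0
(B ∨ B) → B = 0 → 0 = 4
B ∧ B = 0 ∧ 0 = 0
A → (B ∧ B) = 1 → 0 = 3
¬(A → (B ∧ B)) = ¬3 = 1
((B ∨ B) → B) ∧ ¬(A → (B ∧ B)) = 4 ∧ 1 = 1
¬(A → (B ∧ B)) ∧ ((B ∨ B) → B) = 1 ∧ 4 = 1
(((B ∨ B) → B) ∧ ¬(A → (B ∧ B))) → (¬(A → (B ∧ B)) ∧ ((B ∨ B) → B)) = 1 → 1 = 4
and checking the remaining 24 assignments likewise gives ≥ 4 in every case.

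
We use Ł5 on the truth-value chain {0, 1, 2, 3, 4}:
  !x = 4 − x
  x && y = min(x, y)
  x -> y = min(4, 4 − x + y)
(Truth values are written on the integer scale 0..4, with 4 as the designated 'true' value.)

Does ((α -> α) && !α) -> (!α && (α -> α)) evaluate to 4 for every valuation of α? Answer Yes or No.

α = 0 ↦ 4
α = 1 ↦ 4
α = 2 ↦ 4
α = 3 ↦ 4
α = 4 ↦ 4
Every assignment gives a value ≥ 4.

Yes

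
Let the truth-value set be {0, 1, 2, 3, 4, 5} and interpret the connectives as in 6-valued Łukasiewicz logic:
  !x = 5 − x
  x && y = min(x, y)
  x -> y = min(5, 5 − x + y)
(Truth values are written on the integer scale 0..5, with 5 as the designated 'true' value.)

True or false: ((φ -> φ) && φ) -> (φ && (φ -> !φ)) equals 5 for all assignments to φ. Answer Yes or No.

Counterexample: take φ = 4.
φ -> φ = 4 -> 4 = 5
(φ -> φ) && φ = 5 && 4 = 4
!φ = !4 = 1
φ -> !φ = 4 -> 1 = 2
φ && (φ -> !φ) = 4 && 2 = 2
((φ -> φ) && φ) -> (φ && (φ -> !φ)) = 4 -> 2 = 3
This gives 3 ≠ 5.

No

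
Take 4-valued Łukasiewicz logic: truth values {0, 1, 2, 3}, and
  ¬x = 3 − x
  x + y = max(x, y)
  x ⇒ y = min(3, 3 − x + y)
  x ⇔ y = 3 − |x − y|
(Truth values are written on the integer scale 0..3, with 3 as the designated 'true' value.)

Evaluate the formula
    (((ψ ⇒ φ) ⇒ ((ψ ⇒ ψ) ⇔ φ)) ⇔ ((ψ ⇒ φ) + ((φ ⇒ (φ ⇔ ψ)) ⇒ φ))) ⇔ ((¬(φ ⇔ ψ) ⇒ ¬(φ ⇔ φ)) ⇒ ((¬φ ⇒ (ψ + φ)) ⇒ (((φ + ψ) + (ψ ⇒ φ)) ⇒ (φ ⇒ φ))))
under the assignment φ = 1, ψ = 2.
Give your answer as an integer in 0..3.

ψ ⇒ φ = 2 ⇒ 1 = 2
ψ ⇒ ψ = 2 ⇒ 2 = 3
(ψ ⇒ ψ) ⇔ φ = 3 ⇔ 1 = 1
(ψ ⇒ φ) ⇒ ((ψ ⇒ ψ) ⇔ φ) = 2 ⇒ 1 = 2
ψ ⇒ φ = 2 ⇒ 1 = 2
φ ⇔ ψ = 1 ⇔ 2 = 2
φ ⇒ (φ ⇔ ψ) = 1 ⇒ 2 = 3
(φ ⇒ (φ ⇔ ψ)) ⇒ φ = 3 ⇒ 1 = 1
(ψ ⇒ φ) + ((φ ⇒ (φ ⇔ ψ)) ⇒ φ) = 2 + 1 = 2
((ψ ⇒ φ) ⇒ ((ψ ⇒ ψ) ⇔ φ)) ⇔ ((ψ ⇒ φ) + ((φ ⇒ (φ ⇔ ψ)) ⇒ φ)) = 2 ⇔ 2 = 3
φ ⇔ ψ = 1 ⇔ 2 = 2
¬(φ ⇔ ψ) = ¬2 = 1
φ ⇔ φ = 1 ⇔ 1 = 3
¬(φ ⇔ φ) = ¬3 = 0
¬(φ ⇔ ψ) ⇒ ¬(φ ⇔ φ) = 1 ⇒ 0 = 2
¬φ = ¬1 = 2
ψ + φ = 2 + 1 = 2
¬φ ⇒ (ψ + φ) = 2 ⇒ 2 = 3
φ + ψ = 1 + 2 = 2
ψ ⇒ φ = 2 ⇒ 1 = 2
(φ + ψ) + (ψ ⇒ φ) = 2 + 2 = 2
φ ⇒ φ = 1 ⇒ 1 = 3
((φ + ψ) + (ψ ⇒ φ)) ⇒ (φ ⇒ φ) = 2 ⇒ 3 = 3
(¬φ ⇒ (ψ + φ)) ⇒ (((φ + ψ) + (ψ ⇒ φ)) ⇒ (φ ⇒ φ)) = 3 ⇒ 3 = 3
(¬(φ ⇔ ψ) ⇒ ¬(φ ⇔ φ)) ⇒ ((¬φ ⇒ (ψ + φ)) ⇒ (((φ + ψ) + (ψ ⇒ φ)) ⇒ (φ ⇒ φ))) = 2 ⇒ 3 = 3
(((ψ ⇒ φ) ⇒ ((ψ ⇒ ψ) ⇔ φ)) ⇔ ((ψ ⇒ φ) + ((φ ⇒ (φ ⇔ ψ)) ⇒ φ))) ⇔ ((¬(φ ⇔ ψ) ⇒ ¬(φ ⇔ φ)) ⇒ ((¬φ ⇒ (ψ + φ)) ⇒ (((φ + ψ) + (ψ ⇒ φ)) ⇒ (φ ⇒ φ)))) = 3 ⇔ 3 = 3

3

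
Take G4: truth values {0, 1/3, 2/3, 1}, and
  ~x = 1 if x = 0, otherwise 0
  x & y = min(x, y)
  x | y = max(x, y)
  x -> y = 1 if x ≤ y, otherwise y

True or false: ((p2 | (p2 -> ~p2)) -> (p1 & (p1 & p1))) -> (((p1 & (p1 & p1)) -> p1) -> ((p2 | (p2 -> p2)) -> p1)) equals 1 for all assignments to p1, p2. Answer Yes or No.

Counterexample: take p1 = 1/3, p2 = 1/3.
~p2 = ~1/3 = 0
p2 -> ~p2 = 1/3 -> 0 = 0
p2 | (p2 -> ~p2) = 1/3 | 0 = 1/3
p1 & p1 = 1/3 & 1/3 = 1/3
p1 & (p1 & p1) = 1/3 & 1/3 = 1/3
(p2 | (p2 -> ~p2)) -> (p1 & (p1 & p1)) = 1/3 -> 1/3 = 1
p1 & p1 = 1/3 & 1/3 = 1/3
p1 & (p1 & p1) = 1/3 & 1/3 = 1/3
(p1 & (p1 & p1)) -> p1 = 1/3 -> 1/3 = 1
p2 -> p2 = 1/3 -> 1/3 = 1
p2 | (p2 -> p2) = 1/3 | 1 = 1
(p2 | (p2 -> p2)) -> p1 = 1 -> 1/3 = 1/3
((p1 & (p1 & p1)) -> p1) -> ((p2 | (p2 -> p2)) -> p1) = 1 -> 1/3 = 1/3
((p2 | (p2 -> ~p2)) -> (p1 & (p1 & p1))) -> (((p1 & (p1 & p1)) -> p1) -> ((p2 | (p2 -> p2)) -> p1)) = 1 -> 1/3 = 1/3
This gives 1/3 ≠ 1.

No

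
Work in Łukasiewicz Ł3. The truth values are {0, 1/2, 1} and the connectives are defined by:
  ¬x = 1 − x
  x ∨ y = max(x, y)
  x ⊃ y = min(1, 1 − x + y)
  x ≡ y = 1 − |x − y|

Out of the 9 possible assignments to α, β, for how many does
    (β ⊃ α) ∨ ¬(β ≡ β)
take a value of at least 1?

6

α = 0, β = 0 ↦ 1  ≥
α = 0, β = 1/2 ↦ 1/2  <
α = 0, β = 1 ↦ 0  <
α = 1/2, β = 0 ↦ 1  ≥
α = 1/2, β = 1/2 ↦ 1  ≥
α = 1/2, β = 1 ↦ 1/2  <
α = 1, β = 0 ↦ 1  ≥
α = 1, β = 1/2 ↦ 1  ≥
α = 1, β = 1 ↦ 1  ≥
So 6 of the 9 assignments meet the threshold.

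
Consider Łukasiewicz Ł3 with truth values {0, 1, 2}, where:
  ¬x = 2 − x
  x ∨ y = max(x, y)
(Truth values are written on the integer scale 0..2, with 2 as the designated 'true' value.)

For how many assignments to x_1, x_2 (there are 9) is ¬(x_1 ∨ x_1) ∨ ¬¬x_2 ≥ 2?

5

x_1 = 0, x_2 = 0 ↦ 2  ≥
x_1 = 0, x_2 = 1 ↦ 2  ≥
x_1 = 0, x_2 = 2 ↦ 2  ≥
x_1 = 1, x_2 = 0 ↦ 1  <
x_1 = 1, x_2 = 1 ↦ 1  <
x_1 = 1, x_2 = 2 ↦ 2  ≥
x_1 = 2, x_2 = 0 ↦ 0  <
x_1 = 2, x_2 = 1 ↦ 1  <
x_1 = 2, x_2 = 2 ↦ 2  ≥
So 5 of the 9 assignments meet the threshold.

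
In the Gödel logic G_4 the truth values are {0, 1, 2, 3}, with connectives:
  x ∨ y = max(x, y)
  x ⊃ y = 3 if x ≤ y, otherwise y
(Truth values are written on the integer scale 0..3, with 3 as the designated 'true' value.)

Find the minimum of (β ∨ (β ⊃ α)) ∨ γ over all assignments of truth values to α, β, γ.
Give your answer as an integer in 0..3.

Take α = 0, β = 1, γ = 0:
β ⊃ α = 1 ⊃ 0 = 0
β ∨ (β ⊃ α) = 1 ∨ 0 = 1
(β ∨ (β ⊃ α)) ∨ γ = 1 ∨ 0 = 1
No assignment yields a value below 1, so this is the minimum.

1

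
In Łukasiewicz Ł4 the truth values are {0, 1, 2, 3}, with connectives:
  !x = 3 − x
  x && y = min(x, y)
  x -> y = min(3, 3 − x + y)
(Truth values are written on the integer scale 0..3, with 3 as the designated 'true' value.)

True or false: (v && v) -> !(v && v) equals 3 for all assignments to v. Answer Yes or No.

No

Counterexample: take v = 2.
v && v = 2 && 2 = 2
v && v = 2 && 2 = 2
!(v && v) = !2 = 1
(v && v) -> !(v && v) = 2 -> 1 = 2
This gives 2 ≠ 3.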